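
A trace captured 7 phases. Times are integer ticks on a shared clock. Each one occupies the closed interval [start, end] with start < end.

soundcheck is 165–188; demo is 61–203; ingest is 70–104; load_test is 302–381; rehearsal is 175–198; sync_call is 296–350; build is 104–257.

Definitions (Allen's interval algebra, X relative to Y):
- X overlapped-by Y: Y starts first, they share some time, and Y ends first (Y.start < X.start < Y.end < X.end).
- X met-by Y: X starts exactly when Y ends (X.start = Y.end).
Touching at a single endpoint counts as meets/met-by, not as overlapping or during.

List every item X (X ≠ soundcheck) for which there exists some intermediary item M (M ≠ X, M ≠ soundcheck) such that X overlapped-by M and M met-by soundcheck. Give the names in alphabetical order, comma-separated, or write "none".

Target soundcheck = [165, 188].
Intermediaries M with M met-by soundcheck: none.
Union: none.

none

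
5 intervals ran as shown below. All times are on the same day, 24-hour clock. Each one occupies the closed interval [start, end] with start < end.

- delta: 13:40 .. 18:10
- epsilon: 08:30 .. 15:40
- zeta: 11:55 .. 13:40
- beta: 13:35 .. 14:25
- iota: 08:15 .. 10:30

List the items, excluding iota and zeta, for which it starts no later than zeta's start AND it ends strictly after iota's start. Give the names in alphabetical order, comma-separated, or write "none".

Conditions: its start is no later than zeta's start (X.start <= 11:55) AND its end is strictly after iota's start (X.end > 08:15).
beta: start 13:35 <= 11:55? ✗; end 14:25 > 08:15? ✓ → no.
delta: start 13:40 <= 11:55? ✗; end 18:10 > 08:15? ✓ → no.
epsilon: start 08:30 <= 11:55? ✓; end 15:40 > 08:15? ✓ → yes.
Result: epsilon.

epsilon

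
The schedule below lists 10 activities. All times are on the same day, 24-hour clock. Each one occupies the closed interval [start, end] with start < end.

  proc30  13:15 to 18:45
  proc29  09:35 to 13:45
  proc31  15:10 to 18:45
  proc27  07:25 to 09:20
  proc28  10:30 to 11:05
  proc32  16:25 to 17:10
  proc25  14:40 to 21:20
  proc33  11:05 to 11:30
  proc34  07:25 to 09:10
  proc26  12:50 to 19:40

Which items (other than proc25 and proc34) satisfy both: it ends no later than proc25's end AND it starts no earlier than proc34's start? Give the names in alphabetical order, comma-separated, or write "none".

proc26, proc27, proc28, proc29, proc30, proc31, proc32, proc33

Conditions: its end is no later than proc25's end (X.end <= 21:20) AND its start is no earlier than proc34's start (X.start >= 07:25).
proc26: end 19:40 <= 21:20? ✓; start 12:50 >= 07:25? ✓ → yes.
proc27: end 09:20 <= 21:20? ✓; start 07:25 >= 07:25? ✓ → yes.
proc28: end 11:05 <= 21:20? ✓; start 10:30 >= 07:25? ✓ → yes.
proc29: end 13:45 <= 21:20? ✓; start 09:35 >= 07:25? ✓ → yes.
proc30: end 18:45 <= 21:20? ✓; start 13:15 >= 07:25? ✓ → yes.
proc31: end 18:45 <= 21:20? ✓; start 15:10 >= 07:25? ✓ → yes.
proc32: end 17:10 <= 21:20? ✓; start 16:25 >= 07:25? ✓ → yes.
proc33: end 11:30 <= 21:20? ✓; start 11:05 >= 07:25? ✓ → yes.
Result: proc26, proc27, proc28, proc29, proc30, proc31, proc32, proc33.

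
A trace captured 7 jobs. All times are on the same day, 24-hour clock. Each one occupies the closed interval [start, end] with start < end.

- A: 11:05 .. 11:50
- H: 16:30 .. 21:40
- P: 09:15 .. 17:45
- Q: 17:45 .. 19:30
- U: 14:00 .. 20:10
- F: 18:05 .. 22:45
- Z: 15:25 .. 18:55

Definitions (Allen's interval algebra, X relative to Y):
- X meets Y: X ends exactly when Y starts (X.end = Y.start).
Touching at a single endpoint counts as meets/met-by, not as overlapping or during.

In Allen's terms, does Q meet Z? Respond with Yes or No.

Q = [17:45, 19:30], Z = [15:25, 18:55].
Actual relation of Q to Z: overlapped-by.
Asked whether 'meets' holds → No.

No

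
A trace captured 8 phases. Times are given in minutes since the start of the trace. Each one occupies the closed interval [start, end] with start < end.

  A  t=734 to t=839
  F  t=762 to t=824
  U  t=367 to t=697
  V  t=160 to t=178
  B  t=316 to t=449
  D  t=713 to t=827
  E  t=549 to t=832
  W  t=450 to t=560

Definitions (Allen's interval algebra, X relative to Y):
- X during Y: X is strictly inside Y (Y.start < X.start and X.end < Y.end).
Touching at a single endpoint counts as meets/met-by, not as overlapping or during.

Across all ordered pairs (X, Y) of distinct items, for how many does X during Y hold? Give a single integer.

5

Checking all 56 ordered pairs for relation 'during'; matching pairs in alphabetical order:
(D, E): D during E ✓
(F, A): F during A ✓
(F, D): F during D ✓
(F, E): F during E ✓
(W, U): W during U ✓
Count: 5.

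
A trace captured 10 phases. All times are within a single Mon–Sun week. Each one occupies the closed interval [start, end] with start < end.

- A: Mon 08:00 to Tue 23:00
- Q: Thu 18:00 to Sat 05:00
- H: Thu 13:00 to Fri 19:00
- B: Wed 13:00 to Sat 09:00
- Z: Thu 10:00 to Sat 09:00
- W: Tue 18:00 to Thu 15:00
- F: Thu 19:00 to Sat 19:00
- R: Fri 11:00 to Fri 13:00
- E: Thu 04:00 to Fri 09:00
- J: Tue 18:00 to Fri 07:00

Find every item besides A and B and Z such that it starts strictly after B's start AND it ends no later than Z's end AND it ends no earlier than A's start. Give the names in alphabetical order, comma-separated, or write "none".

E, H, Q, R

Conditions: its start is strictly after B's start (X.start > Wed 13:00) AND its end is no later than Z's end (X.end <= Sat 09:00) AND its end is no earlier than A's start (X.end >= Mon 08:00).
E: start Thu 04:00 > Wed 13:00? ✓; end Fri 09:00 <= Sat 09:00? ✓; end Fri 09:00 >= Mon 08:00? ✓ → yes.
F: start Thu 19:00 > Wed 13:00? ✓; end Sat 19:00 <= Sat 09:00? ✗; end Sat 19:00 >= Mon 08:00? ✓ → no.
H: start Thu 13:00 > Wed 13:00? ✓; end Fri 19:00 <= Sat 09:00? ✓; end Fri 19:00 >= Mon 08:00? ✓ → yes.
J: start Tue 18:00 > Wed 13:00? ✗; end Fri 07:00 <= Sat 09:00? ✓; end Fri 07:00 >= Mon 08:00? ✓ → no.
Q: start Thu 18:00 > Wed 13:00? ✓; end Sat 05:00 <= Sat 09:00? ✓; end Sat 05:00 >= Mon 08:00? ✓ → yes.
R: start Fri 11:00 > Wed 13:00? ✓; end Fri 13:00 <= Sat 09:00? ✓; end Fri 13:00 >= Mon 08:00? ✓ → yes.
W: start Tue 18:00 > Wed 13:00? ✗; end Thu 15:00 <= Sat 09:00? ✓; end Thu 15:00 >= Mon 08:00? ✓ → no.
Result: E, H, Q, R.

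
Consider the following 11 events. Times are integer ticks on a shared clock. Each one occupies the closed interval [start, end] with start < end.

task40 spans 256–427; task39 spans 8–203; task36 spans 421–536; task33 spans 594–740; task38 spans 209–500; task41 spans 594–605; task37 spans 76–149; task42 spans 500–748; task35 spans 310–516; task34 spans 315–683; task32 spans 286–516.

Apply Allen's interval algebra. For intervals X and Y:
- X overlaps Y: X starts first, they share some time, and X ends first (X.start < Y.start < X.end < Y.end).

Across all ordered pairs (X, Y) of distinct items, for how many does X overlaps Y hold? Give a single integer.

17

Checking all 110 ordered pairs for relation 'overlaps'; matching pairs in alphabetical order:
(task32, task34): task32 overlaps task34 ✓
(task32, task36): task32 overlaps task36 ✓
(task32, task42): task32 overlaps task42 ✓
(task34, task33): task34 overlaps task33 ✓
(task34, task42): task34 overlaps task42 ✓
(task35, task34): task35 overlaps task34 ✓
(task35, task36): task35 overlaps task36 ✓
(task35, task42): task35 overlaps task42 ✓
(task36, task42): task36 overlaps task42 ✓
(task38, task32): task38 overlaps task32 ✓
(task38, task34): task38 overlaps task34 ✓
(task38, task35): task38 overlaps task35 ✓
(task38, task36): task38 overlaps task36 ✓
(task40, task32): task40 overlaps task32 ✓
(task40, task34): task40 overlaps task34 ✓
(task40, task35): task40 overlaps task35 ✓
(task40, task36): task40 overlaps task36 ✓
Count: 17.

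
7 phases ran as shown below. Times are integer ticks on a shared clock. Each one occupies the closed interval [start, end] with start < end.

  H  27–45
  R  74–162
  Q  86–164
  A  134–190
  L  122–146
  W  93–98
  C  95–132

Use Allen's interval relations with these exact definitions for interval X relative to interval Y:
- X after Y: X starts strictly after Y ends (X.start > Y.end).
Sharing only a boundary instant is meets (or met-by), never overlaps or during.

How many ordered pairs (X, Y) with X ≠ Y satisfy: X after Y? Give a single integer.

9

Checking all 42 ordered pairs for relation 'after'; matching pairs in alphabetical order:
(A, C): A after C ✓
(A, H): A after H ✓
(A, W): A after W ✓
(C, H): C after H ✓
(L, H): L after H ✓
(L, W): L after W ✓
(Q, H): Q after H ✓
(R, H): R after H ✓
(W, H): W after H ✓
Count: 9.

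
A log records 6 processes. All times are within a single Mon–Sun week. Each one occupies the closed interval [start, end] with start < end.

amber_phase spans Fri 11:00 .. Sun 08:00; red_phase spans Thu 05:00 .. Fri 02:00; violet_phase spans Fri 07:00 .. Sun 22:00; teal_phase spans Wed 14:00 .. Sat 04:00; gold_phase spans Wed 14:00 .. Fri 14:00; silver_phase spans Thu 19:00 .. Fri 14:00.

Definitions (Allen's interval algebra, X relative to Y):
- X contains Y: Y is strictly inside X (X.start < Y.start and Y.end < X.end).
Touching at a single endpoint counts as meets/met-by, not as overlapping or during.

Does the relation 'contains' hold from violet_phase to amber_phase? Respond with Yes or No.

violet_phase = [Fri 07:00, Sun 22:00], amber_phase = [Fri 11:00, Sun 08:00].
Actual relation of violet_phase to amber_phase: contains.
Asked whether 'contains' holds → Yes.

Yes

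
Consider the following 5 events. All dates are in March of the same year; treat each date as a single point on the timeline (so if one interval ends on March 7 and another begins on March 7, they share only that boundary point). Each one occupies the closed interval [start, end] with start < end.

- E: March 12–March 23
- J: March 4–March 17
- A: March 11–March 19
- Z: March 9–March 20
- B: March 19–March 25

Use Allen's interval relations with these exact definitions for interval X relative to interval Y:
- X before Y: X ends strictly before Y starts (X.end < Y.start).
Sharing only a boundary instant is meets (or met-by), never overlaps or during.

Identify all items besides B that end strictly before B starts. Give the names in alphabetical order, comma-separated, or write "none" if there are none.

Target B = [March 19, March 25].
A [March 11, March 19] → meets → no.
E [March 12, March 23] → overlaps → no.
J [March 4, March 17] → before → yes.
Z [March 9, March 20] → overlaps → no.
Result: J.

J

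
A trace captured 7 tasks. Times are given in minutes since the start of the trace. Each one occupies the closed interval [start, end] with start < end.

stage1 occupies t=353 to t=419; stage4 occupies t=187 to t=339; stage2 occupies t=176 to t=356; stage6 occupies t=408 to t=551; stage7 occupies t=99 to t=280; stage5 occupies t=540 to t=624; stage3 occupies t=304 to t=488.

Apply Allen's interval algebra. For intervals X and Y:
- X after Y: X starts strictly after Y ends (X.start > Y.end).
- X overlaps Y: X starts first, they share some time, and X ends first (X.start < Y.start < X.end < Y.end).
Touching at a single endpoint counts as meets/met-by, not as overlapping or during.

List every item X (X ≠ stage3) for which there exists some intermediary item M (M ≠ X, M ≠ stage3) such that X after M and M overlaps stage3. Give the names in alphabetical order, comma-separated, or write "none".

stage1, stage5, stage6

Target stage3 = [t=304, t=488].
Intermediaries M with M overlaps stage3: stage2, stage4.
Via stage2 — items with X after stage2: stage5, stage6.
Via stage4 — items with X after stage4: stage1, stage5, stage6.
Union: stage1, stage5, stage6.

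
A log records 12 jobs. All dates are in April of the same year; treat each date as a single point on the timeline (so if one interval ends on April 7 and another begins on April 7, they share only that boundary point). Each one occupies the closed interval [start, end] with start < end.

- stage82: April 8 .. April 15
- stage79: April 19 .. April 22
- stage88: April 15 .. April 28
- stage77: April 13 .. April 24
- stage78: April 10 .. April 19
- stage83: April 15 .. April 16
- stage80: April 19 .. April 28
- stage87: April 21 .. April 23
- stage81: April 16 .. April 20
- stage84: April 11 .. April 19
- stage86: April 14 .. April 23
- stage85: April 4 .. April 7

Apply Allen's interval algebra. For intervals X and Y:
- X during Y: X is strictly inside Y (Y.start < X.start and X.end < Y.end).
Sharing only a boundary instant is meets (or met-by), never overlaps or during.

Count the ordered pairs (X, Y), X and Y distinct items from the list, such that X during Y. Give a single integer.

Checking all 132 ordered pairs for relation 'during'; matching pairs in alphabetical order:
(stage79, stage77): stage79 during stage77 ✓
(stage79, stage86): stage79 during stage86 ✓
(stage79, stage88): stage79 during stage88 ✓
(stage81, stage77): stage81 during stage77 ✓
(stage81, stage86): stage81 during stage86 ✓
(stage81, stage88): stage81 during stage88 ✓
(stage83, stage77): stage83 during stage77 ✓
(stage83, stage78): stage83 during stage78 ✓
(stage83, stage84): stage83 during stage84 ✓
(stage83, stage86): stage83 during stage86 ✓
(stage86, stage77): stage86 during stage77 ✓
(stage87, stage77): stage87 during stage77 ✓
(stage87, stage80): stage87 during stage80 ✓
(stage87, stage88): stage87 during stage88 ✓
Count: 14.

14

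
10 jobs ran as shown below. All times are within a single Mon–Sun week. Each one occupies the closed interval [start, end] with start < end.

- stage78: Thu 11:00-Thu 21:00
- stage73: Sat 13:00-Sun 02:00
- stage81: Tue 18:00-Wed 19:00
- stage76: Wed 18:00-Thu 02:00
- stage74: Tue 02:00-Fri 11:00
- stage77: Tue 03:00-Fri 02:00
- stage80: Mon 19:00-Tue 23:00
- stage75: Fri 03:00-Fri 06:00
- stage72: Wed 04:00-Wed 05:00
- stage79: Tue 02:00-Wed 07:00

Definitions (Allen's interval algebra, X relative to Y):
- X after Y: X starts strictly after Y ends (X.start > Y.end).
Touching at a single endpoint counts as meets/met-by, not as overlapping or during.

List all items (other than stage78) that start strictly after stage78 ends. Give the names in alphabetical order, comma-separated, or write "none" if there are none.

stage73, stage75

Target stage78 = [Thu 11:00, Thu 21:00].
stage72 [Wed 04:00, Wed 05:00] → before → no.
stage73 [Sat 13:00, Sun 02:00] → after → yes.
stage74 [Tue 02:00, Fri 11:00] → contains → no.
stage75 [Fri 03:00, Fri 06:00] → after → yes.
stage76 [Wed 18:00, Thu 02:00] → before → no.
stage77 [Tue 03:00, Fri 02:00] → contains → no.
stage79 [Tue 02:00, Wed 07:00] → before → no.
stage80 [Mon 19:00, Tue 23:00] → before → no.
stage81 [Tue 18:00, Wed 19:00] → before → no.
Result: stage73, stage75.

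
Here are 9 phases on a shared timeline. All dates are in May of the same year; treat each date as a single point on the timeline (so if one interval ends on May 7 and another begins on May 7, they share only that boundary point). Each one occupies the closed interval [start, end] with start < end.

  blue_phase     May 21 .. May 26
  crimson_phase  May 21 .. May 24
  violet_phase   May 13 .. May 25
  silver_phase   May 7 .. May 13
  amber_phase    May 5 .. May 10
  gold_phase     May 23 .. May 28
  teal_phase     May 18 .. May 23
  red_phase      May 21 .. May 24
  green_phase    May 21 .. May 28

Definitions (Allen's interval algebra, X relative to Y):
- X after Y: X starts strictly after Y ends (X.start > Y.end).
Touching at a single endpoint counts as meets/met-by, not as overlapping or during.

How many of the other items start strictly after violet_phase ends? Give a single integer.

Target violet_phase = [May 13, May 25].
amber_phase [May 5, May 10] → before → no.
blue_phase [May 21, May 26] → overlapped-by → no.
crimson_phase [May 21, May 24] → during → no.
gold_phase [May 23, May 28] → overlapped-by → no.
green_phase [May 21, May 28] → overlapped-by → no.
red_phase [May 21, May 24] → during → no.
silver_phase [May 7, May 13] → meets → no.
teal_phase [May 18, May 23] → during → no.
Total: 0.

0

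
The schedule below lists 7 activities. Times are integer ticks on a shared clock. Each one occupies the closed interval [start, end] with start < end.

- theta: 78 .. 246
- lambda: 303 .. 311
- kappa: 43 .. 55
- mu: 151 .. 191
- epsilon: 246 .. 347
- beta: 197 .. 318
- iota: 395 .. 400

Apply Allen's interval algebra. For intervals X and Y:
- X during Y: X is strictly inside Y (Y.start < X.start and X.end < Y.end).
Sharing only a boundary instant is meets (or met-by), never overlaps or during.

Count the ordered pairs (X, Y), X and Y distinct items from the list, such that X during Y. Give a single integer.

3

Checking all 42 ordered pairs for relation 'during'; matching pairs in alphabetical order:
(lambda, beta): lambda during beta ✓
(lambda, epsilon): lambda during epsilon ✓
(mu, theta): mu during theta ✓
Count: 3.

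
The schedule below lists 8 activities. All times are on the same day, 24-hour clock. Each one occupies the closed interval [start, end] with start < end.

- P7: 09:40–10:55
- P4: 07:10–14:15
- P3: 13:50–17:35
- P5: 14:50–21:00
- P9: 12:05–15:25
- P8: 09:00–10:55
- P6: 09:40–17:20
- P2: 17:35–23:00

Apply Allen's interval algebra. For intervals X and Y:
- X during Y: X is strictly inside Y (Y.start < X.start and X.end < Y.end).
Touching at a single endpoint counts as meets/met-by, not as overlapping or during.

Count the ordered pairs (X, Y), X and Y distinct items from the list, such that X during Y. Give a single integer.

Checking all 56 ordered pairs for relation 'during'; matching pairs in alphabetical order:
(P7, P4): P7 during P4 ✓
(P8, P4): P8 during P4 ✓
(P9, P6): P9 during P6 ✓
Count: 3.

3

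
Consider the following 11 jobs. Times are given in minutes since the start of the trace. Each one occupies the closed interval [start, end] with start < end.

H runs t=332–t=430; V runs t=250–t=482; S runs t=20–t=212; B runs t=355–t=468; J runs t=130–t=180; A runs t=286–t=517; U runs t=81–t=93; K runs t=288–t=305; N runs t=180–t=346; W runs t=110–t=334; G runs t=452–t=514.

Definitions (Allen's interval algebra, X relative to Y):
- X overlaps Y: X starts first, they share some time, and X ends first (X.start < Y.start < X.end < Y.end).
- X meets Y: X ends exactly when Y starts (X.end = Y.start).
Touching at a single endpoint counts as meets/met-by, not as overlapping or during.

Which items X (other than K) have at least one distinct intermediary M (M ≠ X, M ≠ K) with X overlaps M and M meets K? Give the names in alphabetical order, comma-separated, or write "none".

none

Target K = [t=288, t=305].
Intermediaries M with M meets K: none.
Union: none.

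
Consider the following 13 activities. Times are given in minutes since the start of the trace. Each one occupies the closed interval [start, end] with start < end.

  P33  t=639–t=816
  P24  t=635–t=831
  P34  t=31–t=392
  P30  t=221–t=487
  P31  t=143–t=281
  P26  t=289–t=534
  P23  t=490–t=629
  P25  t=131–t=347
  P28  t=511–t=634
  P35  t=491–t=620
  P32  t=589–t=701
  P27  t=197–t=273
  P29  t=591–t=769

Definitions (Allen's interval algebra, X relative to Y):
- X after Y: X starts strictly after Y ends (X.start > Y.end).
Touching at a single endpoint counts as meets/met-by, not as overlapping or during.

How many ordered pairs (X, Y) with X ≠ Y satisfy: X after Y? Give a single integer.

Checking all 156 ordered pairs for relation 'after'; matching pairs in alphabetical order:
(P23, P25): P23 after P25 ✓
(P23, P27): P23 after P27 ✓
(P23, P30): P23 after P30 ✓
(P23, P31): P23 after P31 ✓
(P23, P34): P23 after P34 ✓
(P24, P23): P24 after P23 ✓
(P24, P25): P24 after P25 ✓
(P24, P26): P24 after P26 ✓
(P24, P27): P24 after P27 ✓
(P24, P28): P24 after P28 ✓
(P24, P30): P24 after P30 ✓
(P24, P31): P24 after P31 ✓
(P24, P34): P24 after P34 ✓
(P24, P35): P24 after P35 ✓
(P26, P27): P26 after P27 ✓
(P26, P31): P26 after P31 ✓
(P28, P25): P28 after P25 ✓
(P28, P27): P28 after P27 ✓
(P28, P30): P28 after P30 ✓
(P28, P31): P28 after P31 ✓
(P28, P34): P28 after P34 ✓
(P29, P25): P29 after P25 ✓
(P29, P26): P29 after P26 ✓
(P29, P27): P29 after P27 ✓
... plus 23 further pairs not listed.
Count: 47.

47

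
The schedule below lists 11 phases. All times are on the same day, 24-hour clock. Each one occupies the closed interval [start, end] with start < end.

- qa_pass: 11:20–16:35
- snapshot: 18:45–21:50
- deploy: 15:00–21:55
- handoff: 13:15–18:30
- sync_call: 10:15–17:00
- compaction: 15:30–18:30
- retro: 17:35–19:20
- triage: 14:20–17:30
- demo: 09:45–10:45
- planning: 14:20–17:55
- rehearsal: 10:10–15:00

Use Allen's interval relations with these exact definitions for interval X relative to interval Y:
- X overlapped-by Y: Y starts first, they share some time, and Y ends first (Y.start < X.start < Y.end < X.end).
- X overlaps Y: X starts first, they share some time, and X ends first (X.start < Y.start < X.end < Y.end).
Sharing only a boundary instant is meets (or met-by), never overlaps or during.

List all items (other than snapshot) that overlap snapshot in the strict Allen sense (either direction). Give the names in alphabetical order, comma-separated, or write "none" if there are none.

retro

Target snapshot = [18:45, 21:50].
compaction [15:30, 18:30] → before → no.
demo [09:45, 10:45] → before → no.
deploy [15:00, 21:55] → contains → no.
handoff [13:15, 18:30] → before → no.
planning [14:20, 17:55] → before → no.
qa_pass [11:20, 16:35] → before → no.
rehearsal [10:10, 15:00] → before → no.
retro [17:35, 19:20] → overlaps → yes.
sync_call [10:15, 17:00] → before → no.
triage [14:20, 17:30] → before → no.
Result: retro.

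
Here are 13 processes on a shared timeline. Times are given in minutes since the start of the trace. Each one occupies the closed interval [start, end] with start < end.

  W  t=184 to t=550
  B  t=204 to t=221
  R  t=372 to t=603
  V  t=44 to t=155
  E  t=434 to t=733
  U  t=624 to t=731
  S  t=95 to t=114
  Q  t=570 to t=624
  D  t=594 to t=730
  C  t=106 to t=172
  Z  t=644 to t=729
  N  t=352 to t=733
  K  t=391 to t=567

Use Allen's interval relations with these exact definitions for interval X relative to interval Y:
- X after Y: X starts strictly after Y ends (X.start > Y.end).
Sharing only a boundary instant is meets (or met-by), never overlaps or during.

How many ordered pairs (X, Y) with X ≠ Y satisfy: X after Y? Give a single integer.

49

Checking all 156 ordered pairs for relation 'after'; matching pairs in alphabetical order:
(B, C): B after C ✓
(B, S): B after S ✓
(B, V): B after V ✓
(D, B): D after B ✓
(D, C): D after C ✓
(D, K): D after K ✓
(D, S): D after S ✓
(D, V): D after V ✓
(D, W): D after W ✓
(E, B): E after B ✓
(E, C): E after C ✓
(E, S): E after S ✓
(E, V): E after V ✓
(K, B): K after B ✓
(K, C): K after C ✓
(K, S): K after S ✓
(K, V): K after V ✓
(N, B): N after B ✓
(N, C): N after C ✓
(N, S): N after S ✓
(N, V): N after V ✓
(Q, B): Q after B ✓
(Q, C): Q after C ✓
(Q, K): Q after K ✓
... plus 25 further pairs not listed.
Count: 49.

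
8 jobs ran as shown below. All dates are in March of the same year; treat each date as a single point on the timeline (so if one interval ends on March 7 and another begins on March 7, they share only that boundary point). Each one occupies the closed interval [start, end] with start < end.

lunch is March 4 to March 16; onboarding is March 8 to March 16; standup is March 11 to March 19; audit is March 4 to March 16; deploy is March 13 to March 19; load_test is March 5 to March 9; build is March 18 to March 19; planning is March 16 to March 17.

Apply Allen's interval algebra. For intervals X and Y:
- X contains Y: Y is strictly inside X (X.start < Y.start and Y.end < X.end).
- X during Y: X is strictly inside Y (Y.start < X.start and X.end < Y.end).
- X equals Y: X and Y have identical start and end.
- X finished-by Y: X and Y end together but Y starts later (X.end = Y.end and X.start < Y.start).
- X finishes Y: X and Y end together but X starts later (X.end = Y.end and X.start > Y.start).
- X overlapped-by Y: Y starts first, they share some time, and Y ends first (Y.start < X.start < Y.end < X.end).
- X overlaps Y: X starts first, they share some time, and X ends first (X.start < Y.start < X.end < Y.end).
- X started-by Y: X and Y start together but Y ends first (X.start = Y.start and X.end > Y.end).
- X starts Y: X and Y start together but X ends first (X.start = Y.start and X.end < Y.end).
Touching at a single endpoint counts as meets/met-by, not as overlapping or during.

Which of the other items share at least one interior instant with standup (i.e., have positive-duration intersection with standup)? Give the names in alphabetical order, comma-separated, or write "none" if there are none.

Target standup = [March 11, March 19].
audit [March 4, March 16] → overlaps → yes.
build [March 18, March 19] → finishes → yes.
deploy [March 13, March 19] → finishes → yes.
load_test [March 5, March 9] → before → no.
lunch [March 4, March 16] → overlaps → yes.
onboarding [March 8, March 16] → overlaps → yes.
planning [March 16, March 17] → during → yes.
Result: audit, build, deploy, lunch, onboarding, planning.

audit, build, deploy, lunch, onboarding, planning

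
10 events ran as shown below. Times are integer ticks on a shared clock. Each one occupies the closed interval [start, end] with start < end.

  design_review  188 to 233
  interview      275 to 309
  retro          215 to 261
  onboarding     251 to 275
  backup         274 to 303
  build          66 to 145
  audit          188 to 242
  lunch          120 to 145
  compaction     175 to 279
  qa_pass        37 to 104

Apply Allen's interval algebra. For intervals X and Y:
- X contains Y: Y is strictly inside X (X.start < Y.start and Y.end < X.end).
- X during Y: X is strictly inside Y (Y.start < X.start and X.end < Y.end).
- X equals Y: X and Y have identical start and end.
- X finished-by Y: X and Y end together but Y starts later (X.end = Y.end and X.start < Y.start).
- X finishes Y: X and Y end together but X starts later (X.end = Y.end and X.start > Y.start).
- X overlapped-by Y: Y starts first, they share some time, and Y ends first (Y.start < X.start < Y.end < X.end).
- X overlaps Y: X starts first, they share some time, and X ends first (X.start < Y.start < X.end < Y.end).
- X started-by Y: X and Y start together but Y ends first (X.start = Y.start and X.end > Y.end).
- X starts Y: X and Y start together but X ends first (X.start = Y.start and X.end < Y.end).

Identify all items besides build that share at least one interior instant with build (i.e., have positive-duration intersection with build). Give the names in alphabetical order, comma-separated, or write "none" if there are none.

lunch, qa_pass

Target build = [66, 145].
audit [188, 242] → after → no.
backup [274, 303] → after → no.
compaction [175, 279] → after → no.
design_review [188, 233] → after → no.
interview [275, 309] → after → no.
lunch [120, 145] → finishes → yes.
onboarding [251, 275] → after → no.
qa_pass [37, 104] → overlaps → yes.
retro [215, 261] → after → no.
Result: lunch, qa_pass.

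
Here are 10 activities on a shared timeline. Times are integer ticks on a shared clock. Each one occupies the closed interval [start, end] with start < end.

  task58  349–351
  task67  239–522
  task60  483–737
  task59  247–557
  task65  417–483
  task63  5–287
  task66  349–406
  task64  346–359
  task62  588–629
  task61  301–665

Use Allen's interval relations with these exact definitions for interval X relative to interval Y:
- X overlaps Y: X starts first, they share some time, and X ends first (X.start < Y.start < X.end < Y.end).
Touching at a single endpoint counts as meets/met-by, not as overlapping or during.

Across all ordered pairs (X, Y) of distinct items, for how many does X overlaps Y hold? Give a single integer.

9

Checking all 90 ordered pairs for relation 'overlaps'; matching pairs in alphabetical order:
(task59, task60): task59 overlaps task60 ✓
(task59, task61): task59 overlaps task61 ✓
(task61, task60): task61 overlaps task60 ✓
(task63, task59): task63 overlaps task59 ✓
(task63, task67): task63 overlaps task67 ✓
(task64, task66): task64 overlaps task66 ✓
(task67, task59): task67 overlaps task59 ✓
(task67, task60): task67 overlaps task60 ✓
(task67, task61): task67 overlaps task61 ✓
Count: 9.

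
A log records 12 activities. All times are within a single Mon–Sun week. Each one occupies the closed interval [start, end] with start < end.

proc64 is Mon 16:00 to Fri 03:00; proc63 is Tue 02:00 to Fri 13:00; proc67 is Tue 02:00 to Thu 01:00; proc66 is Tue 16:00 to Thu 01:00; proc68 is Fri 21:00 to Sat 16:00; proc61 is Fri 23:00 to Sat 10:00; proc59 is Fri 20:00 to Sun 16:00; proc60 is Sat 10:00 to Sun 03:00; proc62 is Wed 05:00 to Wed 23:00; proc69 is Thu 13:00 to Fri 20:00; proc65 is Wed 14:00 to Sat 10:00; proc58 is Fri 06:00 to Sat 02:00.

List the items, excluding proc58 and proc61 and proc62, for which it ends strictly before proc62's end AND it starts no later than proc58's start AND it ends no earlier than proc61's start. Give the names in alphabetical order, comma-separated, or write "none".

Conditions: its end is strictly before proc62's end (X.end < Wed 23:00) AND its start is no later than proc58's start (X.start <= Fri 06:00) AND its end is no earlier than proc61's start (X.end >= Fri 23:00).
proc59: end Sun 16:00 < Wed 23:00? ✗; start Fri 20:00 <= Fri 06:00? ✗; end Sun 16:00 >= Fri 23:00? ✓ → no.
proc60: end Sun 03:00 < Wed 23:00? ✗; start Sat 10:00 <= Fri 06:00? ✗; end Sun 03:00 >= Fri 23:00? ✓ → no.
proc63: end Fri 13:00 < Wed 23:00? ✗; start Tue 02:00 <= Fri 06:00? ✓; end Fri 13:00 >= Fri 23:00? ✗ → no.
proc64: end Fri 03:00 < Wed 23:00? ✗; start Mon 16:00 <= Fri 06:00? ✓; end Fri 03:00 >= Fri 23:00? ✗ → no.
proc65: end Sat 10:00 < Wed 23:00? ✗; start Wed 14:00 <= Fri 06:00? ✓; end Sat 10:00 >= Fri 23:00? ✓ → no.
proc66: end Thu 01:00 < Wed 23:00? ✗; start Tue 16:00 <= Fri 06:00? ✓; end Thu 01:00 >= Fri 23:00? ✗ → no.
proc67: end Thu 01:00 < Wed 23:00? ✗; start Tue 02:00 <= Fri 06:00? ✓; end Thu 01:00 >= Fri 23:00? ✗ → no.
proc68: end Sat 16:00 < Wed 23:00? ✗; start Fri 21:00 <= Fri 06:00? ✗; end Sat 16:00 >= Fri 23:00? ✓ → no.
proc69: end Fri 20:00 < Wed 23:00? ✗; start Thu 13:00 <= Fri 06:00? ✓; end Fri 20:00 >= Fri 23:00? ✗ → no.
Result: none.

none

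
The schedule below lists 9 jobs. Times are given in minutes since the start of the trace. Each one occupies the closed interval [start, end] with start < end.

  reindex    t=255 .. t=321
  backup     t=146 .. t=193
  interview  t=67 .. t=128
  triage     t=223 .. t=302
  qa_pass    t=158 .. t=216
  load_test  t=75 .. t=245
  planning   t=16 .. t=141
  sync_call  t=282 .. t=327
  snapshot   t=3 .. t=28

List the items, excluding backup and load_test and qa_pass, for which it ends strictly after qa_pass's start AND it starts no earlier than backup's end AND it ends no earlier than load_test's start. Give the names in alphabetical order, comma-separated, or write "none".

Conditions: its end is strictly after qa_pass's start (X.end > t=158) AND its start is no earlier than backup's end (X.start >= t=193) AND its end is no earlier than load_test's start (X.end >= t=75).
interview: end t=128 > t=158? ✗; start t=67 >= t=193? ✗; end t=128 >= t=75? ✓ → no.
planning: end t=141 > t=158? ✗; start t=16 >= t=193? ✗; end t=141 >= t=75? ✓ → no.
reindex: end t=321 > t=158? ✓; start t=255 >= t=193? ✓; end t=321 >= t=75? ✓ → yes.
snapshot: end t=28 > t=158? ✗; start t=3 >= t=193? ✗; end t=28 >= t=75? ✗ → no.
sync_call: end t=327 > t=158? ✓; start t=282 >= t=193? ✓; end t=327 >= t=75? ✓ → yes.
triage: end t=302 > t=158? ✓; start t=223 >= t=193? ✓; end t=302 >= t=75? ✓ → yes.
Result: reindex, sync_call, triage.

reindex, sync_call, triage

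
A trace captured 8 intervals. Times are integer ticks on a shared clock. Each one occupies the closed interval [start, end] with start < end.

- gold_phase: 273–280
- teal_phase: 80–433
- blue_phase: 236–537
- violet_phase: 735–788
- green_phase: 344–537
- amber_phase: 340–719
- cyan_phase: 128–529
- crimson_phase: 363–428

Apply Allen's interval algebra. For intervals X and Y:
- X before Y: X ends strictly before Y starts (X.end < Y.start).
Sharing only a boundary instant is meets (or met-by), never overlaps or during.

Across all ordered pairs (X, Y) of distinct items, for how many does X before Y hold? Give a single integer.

Checking all 56 ordered pairs for relation 'before'; matching pairs in alphabetical order:
(amber_phase, violet_phase): amber_phase before violet_phase ✓
(blue_phase, violet_phase): blue_phase before violet_phase ✓
(crimson_phase, violet_phase): crimson_phase before violet_phase ✓
(cyan_phase, violet_phase): cyan_phase before violet_phase ✓
(gold_phase, amber_phase): gold_phase before amber_phase ✓
(gold_phase, crimson_phase): gold_phase before crimson_phase ✓
(gold_phase, green_phase): gold_phase before green_phase ✓
(gold_phase, violet_phase): gold_phase before violet_phase ✓
(green_phase, violet_phase): green_phase before violet_phase ✓
(teal_phase, violet_phase): teal_phase before violet_phase ✓
Count: 10.

10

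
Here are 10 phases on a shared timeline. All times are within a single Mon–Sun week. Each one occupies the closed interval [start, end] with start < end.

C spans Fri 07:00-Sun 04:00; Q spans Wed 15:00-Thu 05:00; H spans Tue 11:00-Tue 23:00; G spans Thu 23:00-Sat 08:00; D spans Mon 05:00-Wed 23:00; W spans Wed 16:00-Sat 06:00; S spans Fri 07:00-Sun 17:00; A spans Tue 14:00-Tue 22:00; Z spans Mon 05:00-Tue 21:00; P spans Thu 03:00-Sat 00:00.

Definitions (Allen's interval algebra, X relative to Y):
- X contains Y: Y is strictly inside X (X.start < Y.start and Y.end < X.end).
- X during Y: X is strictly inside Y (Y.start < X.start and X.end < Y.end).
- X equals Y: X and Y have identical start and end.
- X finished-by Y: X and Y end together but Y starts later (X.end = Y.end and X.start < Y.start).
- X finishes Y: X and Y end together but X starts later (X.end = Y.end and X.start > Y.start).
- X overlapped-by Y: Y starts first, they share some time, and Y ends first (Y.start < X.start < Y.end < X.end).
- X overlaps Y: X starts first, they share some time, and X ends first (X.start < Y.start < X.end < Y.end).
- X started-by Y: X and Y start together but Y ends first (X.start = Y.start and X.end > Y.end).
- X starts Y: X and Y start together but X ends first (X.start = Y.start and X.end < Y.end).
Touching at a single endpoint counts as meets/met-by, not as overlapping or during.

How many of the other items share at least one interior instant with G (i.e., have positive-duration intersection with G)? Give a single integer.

Target G = [Thu 23:00, Sat 08:00].
A [Tue 14:00, Tue 22:00] → before → no.
C [Fri 07:00, Sun 04:00] → overlapped-by → counts.
D [Mon 05:00, Wed 23:00] → before → no.
H [Tue 11:00, Tue 23:00] → before → no.
P [Thu 03:00, Sat 00:00] → overlaps → counts.
Q [Wed 15:00, Thu 05:00] → before → no.
S [Fri 07:00, Sun 17:00] → overlapped-by → counts.
W [Wed 16:00, Sat 06:00] → overlaps → counts.
Z [Mon 05:00, Tue 21:00] → before → no.
Total: 4.

4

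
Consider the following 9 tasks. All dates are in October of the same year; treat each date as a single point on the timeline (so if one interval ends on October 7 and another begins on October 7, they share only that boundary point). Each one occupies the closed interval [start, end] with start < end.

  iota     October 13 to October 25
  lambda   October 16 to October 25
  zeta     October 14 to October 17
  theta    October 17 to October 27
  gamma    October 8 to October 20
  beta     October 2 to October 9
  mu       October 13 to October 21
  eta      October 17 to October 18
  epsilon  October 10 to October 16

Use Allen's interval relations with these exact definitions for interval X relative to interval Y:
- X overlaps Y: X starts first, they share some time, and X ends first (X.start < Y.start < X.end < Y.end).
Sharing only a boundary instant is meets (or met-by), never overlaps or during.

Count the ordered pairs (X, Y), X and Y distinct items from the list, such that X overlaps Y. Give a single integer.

13

Checking all 72 ordered pairs for relation 'overlaps'; matching pairs in alphabetical order:
(beta, gamma): beta overlaps gamma ✓
(epsilon, iota): epsilon overlaps iota ✓
(epsilon, mu): epsilon overlaps mu ✓
(epsilon, zeta): epsilon overlaps zeta ✓
(gamma, iota): gamma overlaps iota ✓
(gamma, lambda): gamma overlaps lambda ✓
(gamma, mu): gamma overlaps mu ✓
(gamma, theta): gamma overlaps theta ✓
(iota, theta): iota overlaps theta ✓
(lambda, theta): lambda overlaps theta ✓
(mu, lambda): mu overlaps lambda ✓
(mu, theta): mu overlaps theta ✓
(zeta, lambda): zeta overlaps lambda ✓
Count: 13.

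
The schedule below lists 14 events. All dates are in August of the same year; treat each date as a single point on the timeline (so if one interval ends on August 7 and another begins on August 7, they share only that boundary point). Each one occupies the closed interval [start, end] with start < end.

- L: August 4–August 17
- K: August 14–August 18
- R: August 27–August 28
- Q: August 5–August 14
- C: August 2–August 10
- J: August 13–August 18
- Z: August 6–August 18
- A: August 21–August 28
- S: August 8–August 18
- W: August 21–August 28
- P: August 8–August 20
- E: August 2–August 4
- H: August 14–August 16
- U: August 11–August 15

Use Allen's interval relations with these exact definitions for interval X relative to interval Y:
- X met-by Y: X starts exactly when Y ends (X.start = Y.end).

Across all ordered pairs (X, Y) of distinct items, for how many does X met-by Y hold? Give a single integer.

3

Checking all 182 ordered pairs for relation 'met-by'; matching pairs in alphabetical order:
(H, Q): H met-by Q ✓
(K, Q): K met-by Q ✓
(L, E): L met-by E ✓
Count: 3.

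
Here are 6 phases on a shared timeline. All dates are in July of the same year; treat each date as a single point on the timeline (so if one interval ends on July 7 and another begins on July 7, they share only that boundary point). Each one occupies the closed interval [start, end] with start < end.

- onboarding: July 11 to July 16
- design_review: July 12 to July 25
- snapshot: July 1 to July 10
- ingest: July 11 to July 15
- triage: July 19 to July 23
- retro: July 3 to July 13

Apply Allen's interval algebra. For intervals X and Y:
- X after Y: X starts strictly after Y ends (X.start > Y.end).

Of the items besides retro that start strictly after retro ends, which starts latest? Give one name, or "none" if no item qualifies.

Target retro = [July 3, July 13].
design_review [July 12, July 25] → overlapped-by → excluded.
ingest [July 11, July 15] → overlapped-by → excluded.
onboarding [July 11, July 16] → overlapped-by → excluded.
snapshot [July 1, July 10] → overlaps → excluded.
triage [July 19, July 23] → after → candidate.
Among candidates, latest start is July 19 → triage.

triage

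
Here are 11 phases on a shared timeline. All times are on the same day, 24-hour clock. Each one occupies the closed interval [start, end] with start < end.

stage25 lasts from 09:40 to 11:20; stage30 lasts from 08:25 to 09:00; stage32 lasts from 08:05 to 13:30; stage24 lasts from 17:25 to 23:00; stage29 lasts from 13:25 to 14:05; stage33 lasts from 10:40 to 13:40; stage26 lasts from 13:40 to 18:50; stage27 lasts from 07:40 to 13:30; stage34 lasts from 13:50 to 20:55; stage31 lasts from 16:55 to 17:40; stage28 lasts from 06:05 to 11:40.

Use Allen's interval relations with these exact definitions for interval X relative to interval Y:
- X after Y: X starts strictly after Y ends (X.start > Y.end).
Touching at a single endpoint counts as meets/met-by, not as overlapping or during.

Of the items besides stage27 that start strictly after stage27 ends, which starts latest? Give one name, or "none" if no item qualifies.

stage24

Target stage27 = [07:40, 13:30].
stage24 [17:25, 23:00] → after → candidate.
stage25 [09:40, 11:20] → during → excluded.
stage26 [13:40, 18:50] → after → candidate.
stage28 [06:05, 11:40] → overlaps → excluded.
stage29 [13:25, 14:05] → overlapped-by → excluded.
stage30 [08:25, 09:00] → during → excluded.
stage31 [16:55, 17:40] → after → candidate.
stage32 [08:05, 13:30] → finishes → excluded.
stage33 [10:40, 13:40] → overlapped-by → excluded.
stage34 [13:50, 20:55] → after → candidate.
Among candidates, latest start is 17:25 → stage24.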